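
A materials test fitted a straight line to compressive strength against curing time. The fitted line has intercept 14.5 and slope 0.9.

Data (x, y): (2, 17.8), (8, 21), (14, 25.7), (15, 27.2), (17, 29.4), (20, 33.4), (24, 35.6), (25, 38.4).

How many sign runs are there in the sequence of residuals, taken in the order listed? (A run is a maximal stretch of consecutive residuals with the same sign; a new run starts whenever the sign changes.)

5 runs

x=2: ŷ = 14.5 + 0.9·2 = 16.3; e = 17.8 − 16.3 = 1.5
x=8: ŷ = 14.5 + 0.9·8 = 21.7; e = 21 − 21.7 = -0.7
x=14: ŷ = 14.5 + 0.9·14 = 27.1; e = 25.7 − 27.1 = -1.4
x=15: ŷ = 14.5 + 0.9·15 = 28; e = 27.2 − 28 = -0.8
x=17: ŷ = 14.5 + 0.9·17 = 29.8; e = 29.4 − 29.8 = -0.4
x=20: ŷ = 14.5 + 0.9·20 = 32.5; e = 33.4 − 32.5 = 0.9
x=24: ŷ = 14.5 + 0.9·24 = 36.1; e = 35.6 − 36.1 = -0.5
x=25: ŷ = 14.5 + 0.9·25 = 37; e = 38.4 − 37 = 1.4
Signs: + − − − − + − +
Runs: +×1, −×4, +×1, −×1, +×1 → 5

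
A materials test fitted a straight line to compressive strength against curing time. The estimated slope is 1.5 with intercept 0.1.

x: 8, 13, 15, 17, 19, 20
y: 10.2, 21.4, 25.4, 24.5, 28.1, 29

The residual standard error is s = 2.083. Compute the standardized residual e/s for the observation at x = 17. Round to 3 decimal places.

-0.528

ŷ = 0.1 + 1.5·17 = 25.6
e = 24.5 − 25.6 = -1.1
e/s = -1.1 / 2.083 = -0.528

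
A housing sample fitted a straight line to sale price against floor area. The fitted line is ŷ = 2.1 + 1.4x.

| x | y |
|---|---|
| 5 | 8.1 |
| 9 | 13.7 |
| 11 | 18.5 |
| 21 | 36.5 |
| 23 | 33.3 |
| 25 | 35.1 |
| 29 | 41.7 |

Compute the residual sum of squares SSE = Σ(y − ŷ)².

x=5: ŷ = 2.1 + 1.4·5 = 9.1; r = 8.1 − 9.1 = -1
x=9: ŷ = 2.1 + 1.4·9 = 14.7; r = 13.7 − 14.7 = -1
x=11: ŷ = 2.1 + 1.4·11 = 17.5; r = 18.5 − 17.5 = 1
x=21: ŷ = 2.1 + 1.4·21 = 31.5; r = 36.5 − 31.5 = 5
x=23: ŷ = 2.1 + 1.4·23 = 34.3; r = 33.3 − 34.3 = -1
x=25: ŷ = 2.1 + 1.4·25 = 37.1; r = 35.1 − 37.1 = -2
x=29: ŷ = 2.1 + 1.4·29 = 42.7; r = 41.7 − 42.7 = -1
SSE = 1 + 1 + 1 + 25 + 1 + 4 + 1 = 34

SSE = 34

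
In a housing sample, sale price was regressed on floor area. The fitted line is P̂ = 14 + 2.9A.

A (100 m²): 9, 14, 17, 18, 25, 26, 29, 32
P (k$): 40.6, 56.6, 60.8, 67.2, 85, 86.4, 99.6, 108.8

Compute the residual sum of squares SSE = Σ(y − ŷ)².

SSE = 29

A=9: P̂ = 14 + 2.9·9 = 40.1; e = 40.6 − 40.1 = 0.5
A=14: P̂ = 14 + 2.9·14 = 54.6; e = 56.6 − 54.6 = 2
A=17: P̂ = 14 + 2.9·17 = 63.3; e = 60.8 − 63.3 = -2.5
A=18: P̂ = 14 + 2.9·18 = 66.2; e = 67.2 − 66.2 = 1
A=25: P̂ = 14 + 2.9·25 = 86.5; e = 85 − 86.5 = -1.5
A=26: P̂ = 14 + 2.9·26 = 89.4; e = 86.4 − 89.4 = -3
A=29: P̂ = 14 + 2.9·29 = 98.1; e = 99.6 − 98.1 = 1.5
A=32: P̂ = 14 + 2.9·32 = 106.8; e = 108.8 − 106.8 = 2
SSE = 0.25 + 4 + 6.25 + 1 + 2.25 + 9 + 2.25 + 4 = 29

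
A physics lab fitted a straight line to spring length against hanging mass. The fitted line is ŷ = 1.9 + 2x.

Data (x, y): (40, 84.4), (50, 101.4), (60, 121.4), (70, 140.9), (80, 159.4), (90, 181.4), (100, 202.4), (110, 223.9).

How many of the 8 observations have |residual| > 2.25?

x=40: ŷ = 1.9 + 2·40 = 81.9; r = 84.4 − 81.9 = 2.5
x=50: ŷ = 1.9 + 2·50 = 101.9; r = 101.4 − 101.9 = -0.5
x=60: ŷ = 1.9 + 2·60 = 121.9; r = 121.4 − 121.9 = -0.5
x=70: ŷ = 1.9 + 2·70 = 141.9; r = 140.9 − 141.9 = -1
x=80: ŷ = 1.9 + 2·80 = 161.9; r = 159.4 − 161.9 = -2.5
x=90: ŷ = 1.9 + 2·90 = 181.9; r = 181.4 − 181.9 = -0.5
x=100: ŷ = 1.9 + 2·100 = 201.9; r = 202.4 − 201.9 = 0.5
x=110: ŷ = 1.9 + 2·110 = 221.9; r = 223.9 − 221.9 = 2
|r| > 2.25: x=40 (|r|=2.5), x=80 (|r|=2.5) → 2

2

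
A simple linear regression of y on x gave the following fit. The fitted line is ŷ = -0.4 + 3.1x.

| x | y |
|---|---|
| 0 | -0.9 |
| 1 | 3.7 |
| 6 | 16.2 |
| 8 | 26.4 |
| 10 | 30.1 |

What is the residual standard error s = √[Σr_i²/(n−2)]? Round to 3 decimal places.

s = 1.780

x=0: ŷ = -0.4 + 3.1·0 = -0.4; r = -0.9 − (-0.4) = -0.5
x=1: ŷ = -0.4 + 3.1·1 = 2.7; r = 3.7 − 2.7 = 1
x=6: ŷ = -0.4 + 3.1·6 = 18.2; r = 16.2 − 18.2 = -2
x=8: ŷ = -0.4 + 3.1·8 = 24.4; r = 26.4 − 24.4 = 2
x=10: ŷ = -0.4 + 3.1·10 = 30.6; r = 30.1 − 30.6 = -0.5
SSE = 0.25 + 1 + 4 + 4 + 0.25 = 9.5
s = √(9.5/3) = √3.16667 ≈ 1.780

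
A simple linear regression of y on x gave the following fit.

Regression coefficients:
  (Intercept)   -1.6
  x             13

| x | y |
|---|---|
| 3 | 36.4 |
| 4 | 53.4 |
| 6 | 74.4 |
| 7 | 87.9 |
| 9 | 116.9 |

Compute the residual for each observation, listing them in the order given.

x=3: ŷ = -1.6 + 13·3 = 37.4; r = 36.4 − 37.4 = -1
x=4: ŷ = -1.6 + 13·4 = 50.4; r = 53.4 − 50.4 = 3
x=6: ŷ = -1.6 + 13·6 = 76.4; r = 74.4 − 76.4 = -2
x=7: ŷ = -1.6 + 13·7 = 89.4; r = 87.9 − 89.4 = -1.5
x=9: ŷ = -1.6 + 13·9 = 115.4; r = 116.9 − 115.4 = 1.5

-1, 3, -2, -1.5, 1.5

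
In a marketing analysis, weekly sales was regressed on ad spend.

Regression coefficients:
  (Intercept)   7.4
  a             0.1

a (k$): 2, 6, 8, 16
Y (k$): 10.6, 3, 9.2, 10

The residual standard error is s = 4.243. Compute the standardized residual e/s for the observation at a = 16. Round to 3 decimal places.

ŷ = 7.4 + 0.1·16 = 9
e = 10 − 9 = 1
e/s = 1 / 4.243 = 0.236

0.236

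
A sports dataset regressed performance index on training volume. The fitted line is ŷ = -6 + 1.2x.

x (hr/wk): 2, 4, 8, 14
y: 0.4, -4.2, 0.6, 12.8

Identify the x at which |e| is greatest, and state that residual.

x = 2, e = 4

x=2: ŷ = -6 + 1.2·2 = -3.6; e = 0.4 − (-3.6) = 4
x=4: ŷ = -6 + 1.2·4 = -1.2; e = -4.2 − (-1.2) = -3
x=8: ŷ = -6 + 1.2·8 = 3.6; e = 0.6 − 3.6 = -3
x=14: ŷ = -6 + 1.2·14 = 10.8; e = 12.8 − 10.8 = 2
Largest |e| is 4 at x = 2, residual 4.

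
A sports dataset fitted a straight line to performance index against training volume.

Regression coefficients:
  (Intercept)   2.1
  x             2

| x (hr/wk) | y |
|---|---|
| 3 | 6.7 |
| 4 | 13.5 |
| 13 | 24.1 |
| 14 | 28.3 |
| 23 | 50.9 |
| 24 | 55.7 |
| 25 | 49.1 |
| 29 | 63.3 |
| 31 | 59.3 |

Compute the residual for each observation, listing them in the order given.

x=3: ŷ = 2.1 + 2·3 = 8.1; r = 6.7 − 8.1 = -1.4
x=4: ŷ = 2.1 + 2·4 = 10.1; r = 13.5 − 10.1 = 3.4
x=13: ŷ = 2.1 + 2·13 = 28.1; r = 24.1 − 28.1 = -4
x=14: ŷ = 2.1 + 2·14 = 30.1; r = 28.3 − 30.1 = -1.8
x=23: ŷ = 2.1 + 2·23 = 48.1; r = 50.9 − 48.1 = 2.8
x=24: ŷ = 2.1 + 2·24 = 50.1; r = 55.7 − 50.1 = 5.6
x=25: ŷ = 2.1 + 2·25 = 52.1; r = 49.1 − 52.1 = -3
x=29: ŷ = 2.1 + 2·29 = 60.1; r = 63.3 − 60.1 = 3.2
x=31: ŷ = 2.1 + 2·31 = 64.1; r = 59.3 − 64.1 = -4.8

-1.4, 3.4, -4, -1.8, 2.8, 5.6, -3, 3.2, -4.8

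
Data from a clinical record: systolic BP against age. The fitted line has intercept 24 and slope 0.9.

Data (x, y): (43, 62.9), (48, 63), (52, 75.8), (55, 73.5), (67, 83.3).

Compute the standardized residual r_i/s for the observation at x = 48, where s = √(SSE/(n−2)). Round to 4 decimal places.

-1.1007

x=43: ŷ = 24 + 0.9·43 = 62.7; r = 62.9 − 62.7 = 0.2
x=48: ŷ = 24 + 0.9·48 = 67.2; r = 63 − 67.2 = -4.2
x=52: ŷ = 24 + 0.9·52 = 70.8; r = 75.8 − 70.8 = 5
x=55: ŷ = 24 + 0.9·55 = 73.5; r = 73.5 − 73.5 = 0
x=67: ŷ = 24 + 0.9·67 = 84.3; r = 83.3 − 84.3 = -1
SSE = 0.04 + 17.64 + 25 + 0 + 1 = 43.68
s = √(43.68/3) = 3.81576
r/s = -4.2 / 3.81576 = -1.1007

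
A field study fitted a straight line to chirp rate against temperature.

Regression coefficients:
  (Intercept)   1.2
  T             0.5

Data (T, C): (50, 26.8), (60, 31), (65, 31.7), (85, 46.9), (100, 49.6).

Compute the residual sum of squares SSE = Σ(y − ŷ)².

SSE = 17.2

T=50: Ĉ = 1.2 + 0.5·50 = 26.2; r = 26.8 − 26.2 = 0.6
T=60: Ĉ = 1.2 + 0.5·60 = 31.2; r = 31 − 31.2 = -0.2
T=65: Ĉ = 1.2 + 0.5·65 = 33.7; r = 31.7 − 33.7 = -2
T=85: Ĉ = 1.2 + 0.5·85 = 43.7; r = 46.9 − 43.7 = 3.2
T=100: Ĉ = 1.2 + 0.5·100 = 51.2; r = 49.6 − 51.2 = -1.6
SSE = 0.36 + 0.04 + 4 + 10.24 + 2.56 = 17.2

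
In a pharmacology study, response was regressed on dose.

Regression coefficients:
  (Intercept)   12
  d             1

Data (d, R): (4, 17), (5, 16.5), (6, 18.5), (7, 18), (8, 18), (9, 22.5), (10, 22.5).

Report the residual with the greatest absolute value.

d=4: ŷ = 12 + 4 = 16; e = 17 − 16 = 1
d=5: ŷ = 12 + 5 = 17; e = 16.5 − 17 = -0.5
d=6: ŷ = 12 + 6 = 18; e = 18.5 − 18 = 0.5
d=7: ŷ = 12 + 7 = 19; e = 18 − 19 = -1
d=8: ŷ = 12 + 8 = 20; e = 18 − 20 = -2
d=9: ŷ = 12 + 9 = 21; e = 22.5 − 21 = 1.5
d=10: ŷ = 12 + 10 = 22; e = 22.5 − 22 = 0.5
Largest |e| is 2 at d = 8, residual -2.

e = -2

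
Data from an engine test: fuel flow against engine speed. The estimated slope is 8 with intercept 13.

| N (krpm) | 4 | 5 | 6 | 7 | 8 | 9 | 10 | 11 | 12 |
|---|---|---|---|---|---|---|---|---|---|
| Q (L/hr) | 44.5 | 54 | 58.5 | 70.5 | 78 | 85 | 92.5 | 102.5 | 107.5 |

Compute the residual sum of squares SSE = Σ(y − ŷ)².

N=4: Q̂ = 13 + 8·4 = 45; r = 44.5 − 45 = -0.5
N=5: Q̂ = 13 + 8·5 = 53; r = 54 − 53 = 1
N=6: Q̂ = 13 + 8·6 = 61; r = 58.5 − 61 = -2.5
N=7: Q̂ = 13 + 8·7 = 69; r = 70.5 − 69 = 1.5
N=8: Q̂ = 13 + 8·8 = 77; r = 78 − 77 = 1
N=9: Q̂ = 13 + 8·9 = 85; r = 85 − 85 = 0
N=10: Q̂ = 13 + 8·10 = 93; r = 92.5 − 93 = -0.5
N=11: Q̂ = 13 + 8·11 = 101; r = 102.5 − 101 = 1.5
N=12: Q̂ = 13 + 8·12 = 109; r = 107.5 − 109 = -1.5
SSE = 0.25 + 1 + 6.25 + 2.25 + 1 + 0 + 0.25 + 2.25 + 2.25 = 15.5

SSE = 15.5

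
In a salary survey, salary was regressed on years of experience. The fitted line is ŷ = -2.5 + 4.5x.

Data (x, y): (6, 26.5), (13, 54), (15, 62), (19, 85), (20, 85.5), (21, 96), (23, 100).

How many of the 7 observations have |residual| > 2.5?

x=6: ŷ = -2.5 + 4.5·6 = 24.5; e = 26.5 − 24.5 = 2
x=13: ŷ = -2.5 + 4.5·13 = 56; e = 54 − 56 = -2
x=15: ŷ = -2.5 + 4.5·15 = 65; e = 62 − 65 = -3
x=19: ŷ = -2.5 + 4.5·19 = 83; e = 85 − 83 = 2
x=20: ŷ = -2.5 + 4.5·20 = 87.5; e = 85.5 − 87.5 = -2
x=21: ŷ = -2.5 + 4.5·21 = 92; e = 96 − 92 = 4
x=23: ŷ = -2.5 + 4.5·23 = 101; e = 100 − 101 = -1
|e| > 2.5: x=15 (|e|=3), x=21 (|e|=4) → 2

2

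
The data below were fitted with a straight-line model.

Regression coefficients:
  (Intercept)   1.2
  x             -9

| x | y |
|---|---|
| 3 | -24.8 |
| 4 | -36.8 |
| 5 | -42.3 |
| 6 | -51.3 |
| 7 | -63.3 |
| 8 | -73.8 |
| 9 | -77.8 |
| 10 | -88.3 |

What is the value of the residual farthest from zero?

x=3: ŷ = 1.2 − 9·3 = -25.8; e = -24.8 − (-25.8) = 1
x=4: ŷ = 1.2 − 9·4 = -34.8; e = -36.8 − (-34.8) = -2
x=5: ŷ = 1.2 − 9·5 = -43.8; e = -42.3 − (-43.8) = 1.5
x=6: ŷ = 1.2 − 9·6 = -52.8; e = -51.3 − (-52.8) = 1.5
x=7: ŷ = 1.2 − 9·7 = -61.8; e = -63.3 − (-61.8) = -1.5
x=8: ŷ = 1.2 − 9·8 = -70.8; e = -73.8 − (-70.8) = -3
x=9: ŷ = 1.2 − 9·9 = -79.8; e = -77.8 − (-79.8) = 2
x=10: ŷ = 1.2 − 9·10 = -88.8; e = -88.3 − (-88.8) = 0.5
Largest |e| is 3 at x = 8, residual -3.

e = -3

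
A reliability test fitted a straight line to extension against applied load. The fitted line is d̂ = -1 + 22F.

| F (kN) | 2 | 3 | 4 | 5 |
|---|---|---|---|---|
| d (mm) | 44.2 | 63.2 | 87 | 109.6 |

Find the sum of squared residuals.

SSE = 5.04

F=2: d̂ = -1 + 22·2 = 43; r = 44.2 − 43 = 1.2
F=3: d̂ = -1 + 22·3 = 65; r = 63.2 − 65 = -1.8
F=4: d̂ = -1 + 22·4 = 87; r = 87 − 87 = 0
F=5: d̂ = -1 + 22·5 = 109; r = 109.6 − 109 = 0.6
SSE = 1.44 + 3.24 + 0 + 0.36 = 5.04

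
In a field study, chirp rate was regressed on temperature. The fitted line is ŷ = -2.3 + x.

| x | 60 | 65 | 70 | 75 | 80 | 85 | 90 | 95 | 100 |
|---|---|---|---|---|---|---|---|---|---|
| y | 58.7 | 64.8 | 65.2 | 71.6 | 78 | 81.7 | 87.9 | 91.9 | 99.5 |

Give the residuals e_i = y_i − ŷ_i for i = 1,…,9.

1, 2.1, -2.5, -1.1, 0.3, -1, 0.2, -0.8, 1.8

x=60: ŷ = -2.3 + 60 = 57.7; e = 58.7 − 57.7 = 1
x=65: ŷ = -2.3 + 65 = 62.7; e = 64.8 − 62.7 = 2.1
x=70: ŷ = -2.3 + 70 = 67.7; e = 65.2 − 67.7 = -2.5
x=75: ŷ = -2.3 + 75 = 72.7; e = 71.6 − 72.7 = -1.1
x=80: ŷ = -2.3 + 80 = 77.7; e = 78 − 77.7 = 0.3
x=85: ŷ = -2.3 + 85 = 82.7; e = 81.7 − 82.7 = -1
x=90: ŷ = -2.3 + 90 = 87.7; e = 87.9 − 87.7 = 0.2
x=95: ŷ = -2.3 + 95 = 92.7; e = 91.9 − 92.7 = -0.8
x=100: ŷ = -2.3 + 100 = 97.7; e = 99.5 − 97.7 = 1.8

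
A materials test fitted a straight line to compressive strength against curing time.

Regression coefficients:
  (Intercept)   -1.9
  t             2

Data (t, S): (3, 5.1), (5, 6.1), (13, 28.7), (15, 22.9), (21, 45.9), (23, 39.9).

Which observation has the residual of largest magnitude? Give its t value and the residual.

t = 21, r = 5.8

t=3: Ŝ = -1.9 + 2·3 = 4.1; r = 5.1 − 4.1 = 1
t=5: Ŝ = -1.9 + 2·5 = 8.1; r = 6.1 − 8.1 = -2
t=13: Ŝ = -1.9 + 2·13 = 24.1; r = 28.7 − 24.1 = 4.6
t=15: Ŝ = -1.9 + 2·15 = 28.1; r = 22.9 − 28.1 = -5.2
t=21: Ŝ = -1.9 + 2·21 = 40.1; r = 45.9 − 40.1 = 5.8
t=23: Ŝ = -1.9 + 2·23 = 44.1; r = 39.9 − 44.1 = -4.2
Largest |r| is 5.8 at t = 21, residual 5.8.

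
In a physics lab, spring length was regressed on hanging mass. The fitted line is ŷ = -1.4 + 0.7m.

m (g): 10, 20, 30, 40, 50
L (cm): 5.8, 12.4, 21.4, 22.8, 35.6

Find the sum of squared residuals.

SSE = 21.76

m=10: ŷ = -1.4 + 0.7·10 = 5.6; e = 5.8 − 5.6 = 0.2
m=20: ŷ = -1.4 + 0.7·20 = 12.6; e = 12.4 − 12.6 = -0.2
m=30: ŷ = -1.4 + 0.7·30 = 19.6; e = 21.4 − 19.6 = 1.8
m=40: ŷ = -1.4 + 0.7·40 = 26.6; e = 22.8 − 26.6 = -3.8
m=50: ŷ = -1.4 + 0.7·50 = 33.6; e = 35.6 − 33.6 = 2
SSE = 0.04 + 0.04 + 3.24 + 14.44 + 4 = 21.76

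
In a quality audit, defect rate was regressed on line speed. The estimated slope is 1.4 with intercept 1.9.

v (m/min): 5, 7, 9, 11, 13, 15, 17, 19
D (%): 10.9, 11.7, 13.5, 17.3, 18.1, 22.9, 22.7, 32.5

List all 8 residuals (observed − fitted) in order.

2, 0, -1, 0, -2, 0, -3, 4

v=5: D̂ = 1.9 + 1.4·5 = 8.9; e = 10.9 − 8.9 = 2
v=7: D̂ = 1.9 + 1.4·7 = 11.7; e = 11.7 − 11.7 = 0
v=9: D̂ = 1.9 + 1.4·9 = 14.5; e = 13.5 − 14.5 = -1
v=11: D̂ = 1.9 + 1.4·11 = 17.3; e = 17.3 − 17.3 = 0
v=13: D̂ = 1.9 + 1.4·13 = 20.1; e = 18.1 − 20.1 = -2
v=15: D̂ = 1.9 + 1.4·15 = 22.9; e = 22.9 − 22.9 = 0
v=17: D̂ = 1.9 + 1.4·17 = 25.7; e = 22.7 − 25.7 = -3
v=19: D̂ = 1.9 + 1.4·19 = 28.5; e = 32.5 − 28.5 = 4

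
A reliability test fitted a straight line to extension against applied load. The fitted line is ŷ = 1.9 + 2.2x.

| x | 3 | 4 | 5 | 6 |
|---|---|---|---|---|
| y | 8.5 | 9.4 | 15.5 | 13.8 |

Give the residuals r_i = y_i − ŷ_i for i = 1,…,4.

x=3: ŷ = 1.9 + 2.2·3 = 8.5; r = 8.5 − 8.5 = 0
x=4: ŷ = 1.9 + 2.2·4 = 10.7; r = 9.4 − 10.7 = -1.3
x=5: ŷ = 1.9 + 2.2·5 = 12.9; r = 15.5 − 12.9 = 2.6
x=6: ŷ = 1.9 + 2.2·6 = 15.1; r = 13.8 − 15.1 = -1.3

0, -1.3, 2.6, -1.3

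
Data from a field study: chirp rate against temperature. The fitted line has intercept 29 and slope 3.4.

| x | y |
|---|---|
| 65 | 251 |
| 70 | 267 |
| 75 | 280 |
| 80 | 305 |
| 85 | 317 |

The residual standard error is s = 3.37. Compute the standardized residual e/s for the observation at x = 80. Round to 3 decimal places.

ŷ = 29 + 3.4·80 = 301
e = 305 − 301 = 4
e/s = 4 / 3.37 = 1.187

1.187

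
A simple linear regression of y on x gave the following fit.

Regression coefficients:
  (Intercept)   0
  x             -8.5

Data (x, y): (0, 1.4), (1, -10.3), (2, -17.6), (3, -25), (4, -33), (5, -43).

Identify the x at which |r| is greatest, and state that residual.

x=0: ŷ = −8.5·0 = 0; r = 1.4 − 0 = 1.4
x=1: ŷ = −8.5·1 = -8.5; r = -10.3 − (-8.5) = -1.8
x=2: ŷ = −8.5·2 = -17; r = -17.6 − (-17) = -0.6
x=3: ŷ = −8.5·3 = -25.5; r = -25 − (-25.5) = 0.5
x=4: ŷ = −8.5·4 = -34; r = -33 − (-34) = 1
x=5: ŷ = −8.5·5 = -42.5; r = -43 − (-42.5) = -0.5
Largest |r| is 1.8 at x = 1, residual -1.8.

x = 1, r = -1.8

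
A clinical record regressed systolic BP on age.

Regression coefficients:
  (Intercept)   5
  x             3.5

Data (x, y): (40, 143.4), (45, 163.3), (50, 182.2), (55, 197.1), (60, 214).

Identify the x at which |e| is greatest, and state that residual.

x=40: ŷ = 5 + 3.5·40 = 145; e = 143.4 − 145 = -1.6
x=45: ŷ = 5 + 3.5·45 = 162.5; e = 163.3 − 162.5 = 0.8
x=50: ŷ = 5 + 3.5·50 = 180; e = 182.2 − 180 = 2.2
x=55: ŷ = 5 + 3.5·55 = 197.5; e = 197.1 − 197.5 = -0.4
x=60: ŷ = 5 + 3.5·60 = 215; e = 214 − 215 = -1
Largest |e| is 2.2 at x = 50, residual 2.2.

x = 50, e = 2.2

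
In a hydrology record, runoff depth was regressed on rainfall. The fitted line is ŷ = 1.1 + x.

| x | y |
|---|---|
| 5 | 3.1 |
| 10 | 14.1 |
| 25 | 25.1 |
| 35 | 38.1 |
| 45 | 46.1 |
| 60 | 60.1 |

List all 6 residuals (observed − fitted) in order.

-3, 3, -1, 2, 0, -1

x=5: ŷ = 1.1 + 5 = 6.1; e = 3.1 − 6.1 = -3
x=10: ŷ = 1.1 + 10 = 11.1; e = 14.1 − 11.1 = 3
x=25: ŷ = 1.1 + 25 = 26.1; e = 25.1 − 26.1 = -1
x=35: ŷ = 1.1 + 35 = 36.1; e = 38.1 − 36.1 = 2
x=45: ŷ = 1.1 + 45 = 46.1; e = 46.1 − 46.1 = 0
x=60: ŷ = 1.1 + 60 = 61.1; e = 60.1 − 61.1 = -1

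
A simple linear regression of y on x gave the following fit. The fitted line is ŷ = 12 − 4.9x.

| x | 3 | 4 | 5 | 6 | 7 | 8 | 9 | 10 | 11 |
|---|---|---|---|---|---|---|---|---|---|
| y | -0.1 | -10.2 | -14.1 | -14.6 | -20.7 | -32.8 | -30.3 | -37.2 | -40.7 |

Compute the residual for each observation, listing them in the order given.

x=3: ŷ = 12 − 4.9·3 = -2.7; e = -0.1 − (-2.7) = 2.6
x=4: ŷ = 12 − 4.9·4 = -7.6; e = -10.2 − (-7.6) = -2.6
x=5: ŷ = 12 − 4.9·5 = -12.5; e = -14.1 − (-12.5) = -1.6
x=6: ŷ = 12 − 4.9·6 = -17.4; e = -14.6 − (-17.4) = 2.8
x=7: ŷ = 12 − 4.9·7 = -22.3; e = -20.7 − (-22.3) = 1.6
x=8: ŷ = 12 − 4.9·8 = -27.2; e = -32.8 − (-27.2) = -5.6
x=9: ŷ = 12 − 4.9·9 = -32.1; e = -30.3 − (-32.1) = 1.8
x=10: ŷ = 12 − 4.9·10 = -37; e = -37.2 − (-37) = -0.2
x=11: ŷ = 12 − 4.9·11 = -41.9; e = -40.7 − (-41.9) = 1.2

2.6, -2.6, -1.6, 2.8, 1.6, -5.6, 1.8, -0.2, 1.2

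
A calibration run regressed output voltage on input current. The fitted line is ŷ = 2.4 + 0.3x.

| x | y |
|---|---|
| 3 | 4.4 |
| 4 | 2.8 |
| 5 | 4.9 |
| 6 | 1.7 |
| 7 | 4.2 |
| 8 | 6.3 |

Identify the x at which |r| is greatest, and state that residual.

x = 6, r = -2.5

x=3: ŷ = 2.4 + 0.3·3 = 3.3; r = 4.4 − 3.3 = 1.1
x=4: ŷ = 2.4 + 0.3·4 = 3.6; r = 2.8 − 3.6 = -0.8
x=5: ŷ = 2.4 + 0.3·5 = 3.9; r = 4.9 − 3.9 = 1
x=6: ŷ = 2.4 + 0.3·6 = 4.2; r = 1.7 − 4.2 = -2.5
x=7: ŷ = 2.4 + 0.3·7 = 4.5; r = 4.2 − 4.5 = -0.3
x=8: ŷ = 2.4 + 0.3·8 = 4.8; r = 6.3 − 4.8 = 1.5
Largest |r| is 2.5 at x = 6, residual -2.5.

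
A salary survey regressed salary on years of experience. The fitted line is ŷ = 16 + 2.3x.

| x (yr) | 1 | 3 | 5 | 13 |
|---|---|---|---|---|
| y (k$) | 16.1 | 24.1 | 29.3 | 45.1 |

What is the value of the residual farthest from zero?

e = -2.2

x=1: ŷ = 16 + 2.3·1 = 18.3; e = 16.1 − 18.3 = -2.2
x=3: ŷ = 16 + 2.3·3 = 22.9; e = 24.1 − 22.9 = 1.2
x=5: ŷ = 16 + 2.3·5 = 27.5; e = 29.3 − 27.5 = 1.8
x=13: ŷ = 16 + 2.3·13 = 45.9; e = 45.1 − 45.9 = -0.8
Largest |e| is 2.2 at x = 1, residual -2.2.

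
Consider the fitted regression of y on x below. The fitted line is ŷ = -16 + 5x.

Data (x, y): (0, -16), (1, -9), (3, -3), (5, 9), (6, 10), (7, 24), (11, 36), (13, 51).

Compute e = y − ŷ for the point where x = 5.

ŷ = -16 + 5·5 = 9
e = 9 − 9 = 0

e = 0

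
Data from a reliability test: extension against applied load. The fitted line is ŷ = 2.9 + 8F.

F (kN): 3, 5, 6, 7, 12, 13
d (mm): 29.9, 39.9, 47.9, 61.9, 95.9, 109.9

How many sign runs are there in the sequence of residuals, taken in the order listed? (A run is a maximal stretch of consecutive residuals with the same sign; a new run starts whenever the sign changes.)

F=3: ŷ = 2.9 + 8·3 = 26.9; e = 29.9 − 26.9 = 3
F=5: ŷ = 2.9 + 8·5 = 42.9; e = 39.9 − 42.9 = -3
F=6: ŷ = 2.9 + 8·6 = 50.9; e = 47.9 − 50.9 = -3
F=7: ŷ = 2.9 + 8·7 = 58.9; e = 61.9 − 58.9 = 3
F=12: ŷ = 2.9 + 8·12 = 98.9; e = 95.9 − 98.9 = -3
F=13: ŷ = 2.9 + 8·13 = 106.9; e = 109.9 − 106.9 = 3
Signs: + − − + − +
Runs: +×1, −×2, +×1, −×1, +×1 → 5

5 runs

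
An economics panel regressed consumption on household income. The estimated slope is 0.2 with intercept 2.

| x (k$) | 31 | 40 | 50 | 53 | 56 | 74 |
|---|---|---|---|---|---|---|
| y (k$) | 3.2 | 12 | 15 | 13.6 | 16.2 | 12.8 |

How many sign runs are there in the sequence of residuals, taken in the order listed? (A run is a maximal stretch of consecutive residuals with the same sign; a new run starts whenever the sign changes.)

x=31: ŷ = 2 + 0.2·31 = 8.2; e = 3.2 − 8.2 = -5
x=40: ŷ = 2 + 0.2·40 = 10; e = 12 − 10 = 2
x=50: ŷ = 2 + 0.2·50 = 12; e = 15 − 12 = 3
x=53: ŷ = 2 + 0.2·53 = 12.6; e = 13.6 − 12.6 = 1
x=56: ŷ = 2 + 0.2·56 = 13.2; e = 16.2 − 13.2 = 3
x=74: ŷ = 2 + 0.2·74 = 16.8; e = 12.8 − 16.8 = -4
Signs: − + + + + −
Runs: −×1, +×4, −×1 → 3

3 runs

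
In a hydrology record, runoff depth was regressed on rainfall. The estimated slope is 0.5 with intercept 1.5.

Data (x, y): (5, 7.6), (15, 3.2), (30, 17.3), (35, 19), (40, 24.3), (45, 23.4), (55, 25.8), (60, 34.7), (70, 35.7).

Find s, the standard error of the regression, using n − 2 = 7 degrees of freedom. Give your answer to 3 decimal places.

s = 3.307

x=5: ŷ = 1.5 + 0.5·5 = 4; e = 7.6 − 4 = 3.6
x=15: ŷ = 1.5 + 0.5·15 = 9; e = 3.2 − 9 = -5.8
x=30: ŷ = 1.5 + 0.5·30 = 16.5; e = 17.3 − 16.5 = 0.8
x=35: ŷ = 1.5 + 0.5·35 = 19; e = 19 − 19 = 0
x=40: ŷ = 1.5 + 0.5·40 = 21.5; e = 24.3 − 21.5 = 2.8
x=45: ŷ = 1.5 + 0.5·45 = 24; e = 23.4 − 24 = -0.6
x=55: ŷ = 1.5 + 0.5·55 = 29; e = 25.8 − 29 = -3.2
x=60: ŷ = 1.5 + 0.5·60 = 31.5; e = 34.7 − 31.5 = 3.2
x=70: ŷ = 1.5 + 0.5·70 = 36.5; e = 35.7 − 36.5 = -0.8
SSE = 12.96 + 33.64 + 0.64 + 0 + 7.84 + 0.36 + 10.24 + 10.24 + 0.64 = 76.56
s = √(76.56/7) = √10.9371 ≈ 3.307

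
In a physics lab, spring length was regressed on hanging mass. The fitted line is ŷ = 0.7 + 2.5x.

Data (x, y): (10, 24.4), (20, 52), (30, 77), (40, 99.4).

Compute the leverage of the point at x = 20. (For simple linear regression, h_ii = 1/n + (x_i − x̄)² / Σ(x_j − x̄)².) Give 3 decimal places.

h = 0.300

x̄ = (10 + 20 + 30 + 40)/4 = 25
Σ(x − x̄)² = 225 + 25 + 25 + 225 = 500
h = 1/4 + (-5)²/500 = 0.25 + 0.05 = 0.300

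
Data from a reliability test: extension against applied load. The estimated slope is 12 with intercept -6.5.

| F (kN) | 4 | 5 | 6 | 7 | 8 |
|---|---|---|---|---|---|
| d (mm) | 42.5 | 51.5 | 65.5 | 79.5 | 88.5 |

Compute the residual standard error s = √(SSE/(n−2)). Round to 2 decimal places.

F=4: d̂ = -6.5 + 12·4 = 41.5; r = 42.5 − 41.5 = 1
F=5: d̂ = -6.5 + 12·5 = 53.5; r = 51.5 − 53.5 = -2
F=6: d̂ = -6.5 + 12·6 = 65.5; r = 65.5 − 65.5 = 0
F=7: d̂ = -6.5 + 12·7 = 77.5; r = 79.5 − 77.5 = 2
F=8: d̂ = -6.5 + 12·8 = 89.5; r = 88.5 − 89.5 = -1
SSE = 1 + 4 + 0 + 4 + 1 = 10
s = √(10/3) = √3.33333 ≈ 1.83

s = 1.83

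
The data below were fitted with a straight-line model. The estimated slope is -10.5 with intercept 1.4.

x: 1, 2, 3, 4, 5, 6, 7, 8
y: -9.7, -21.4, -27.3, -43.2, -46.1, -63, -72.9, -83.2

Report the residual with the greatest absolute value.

e = 5

x=1: ŷ = 1.4 − 10.5·1 = -9.1; e = -9.7 − (-9.1) = -0.6
x=2: ŷ = 1.4 − 10.5·2 = -19.6; e = -21.4 − (-19.6) = -1.8
x=3: ŷ = 1.4 − 10.5·3 = -30.1; e = -27.3 − (-30.1) = 2.8
x=4: ŷ = 1.4 − 10.5·4 = -40.6; e = -43.2 − (-40.6) = -2.6
x=5: ŷ = 1.4 − 10.5·5 = -51.1; e = -46.1 − (-51.1) = 5
x=6: ŷ = 1.4 − 10.5·6 = -61.6; e = -63 − (-61.6) = -1.4
x=7: ŷ = 1.4 − 10.5·7 = -72.1; e = -72.9 − (-72.1) = -0.8
x=8: ŷ = 1.4 − 10.5·8 = -82.6; e = -83.2 − (-82.6) = -0.6
Largest |e| is 5 at x = 5, residual 5.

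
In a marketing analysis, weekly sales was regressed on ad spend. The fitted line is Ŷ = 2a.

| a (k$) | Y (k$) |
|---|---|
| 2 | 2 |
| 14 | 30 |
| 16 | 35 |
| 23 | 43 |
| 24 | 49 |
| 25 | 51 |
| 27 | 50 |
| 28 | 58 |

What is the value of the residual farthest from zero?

r = -4

a=2: Ŷ = 2·2 = 4; r = 2 − 4 = -2
a=14: Ŷ = 2·14 = 28; r = 30 − 28 = 2
a=16: Ŷ = 2·16 = 32; r = 35 − 32 = 3
a=23: Ŷ = 2·23 = 46; r = 43 − 46 = -3
a=24: Ŷ = 2·24 = 48; r = 49 − 48 = 1
a=25: Ŷ = 2·25 = 50; r = 51 − 50 = 1
a=27: Ŷ = 2·27 = 54; r = 50 − 54 = -4
a=28: Ŷ = 2·28 = 56; r = 58 − 56 = 2
Largest |r| is 4 at a = 27, residual -4.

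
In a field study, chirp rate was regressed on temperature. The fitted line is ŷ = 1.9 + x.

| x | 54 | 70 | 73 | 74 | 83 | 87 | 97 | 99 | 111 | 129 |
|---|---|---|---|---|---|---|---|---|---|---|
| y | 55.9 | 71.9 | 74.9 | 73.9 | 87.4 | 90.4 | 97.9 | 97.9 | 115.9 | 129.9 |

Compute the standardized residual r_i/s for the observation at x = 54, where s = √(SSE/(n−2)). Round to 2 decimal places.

0.00

x=54: ŷ = 1.9 + 54 = 55.9; r = 55.9 − 55.9 = 0
x=70: ŷ = 1.9 + 70 = 71.9; r = 71.9 − 71.9 = 0
x=73: ŷ = 1.9 + 73 = 74.9; r = 74.9 − 74.9 = 0
x=74: ŷ = 1.9 + 74 = 75.9; r = 73.9 − 75.9 = -2
x=83: ŷ = 1.9 + 83 = 84.9; r = 87.4 − 84.9 = 2.5
x=87: ŷ = 1.9 + 87 = 88.9; r = 90.4 − 88.9 = 1.5
x=97: ŷ = 1.9 + 97 = 98.9; r = 97.9 − 98.9 = -1
x=99: ŷ = 1.9 + 99 = 100.9; r = 97.9 − 100.9 = -3
x=111: ŷ = 1.9 + 111 = 112.9; r = 115.9 − 112.9 = 3
x=129: ŷ = 1.9 + 129 = 130.9; r = 129.9 − 130.9 = -1
SSE = 0 + 0 + 0 + 4 + 6.25 + 2.25 + 1 + 9 + 9 + 1 = 32.5
s = √(32.5/8) = 2.01556
r/s = 0 / 2.01556 = 0.00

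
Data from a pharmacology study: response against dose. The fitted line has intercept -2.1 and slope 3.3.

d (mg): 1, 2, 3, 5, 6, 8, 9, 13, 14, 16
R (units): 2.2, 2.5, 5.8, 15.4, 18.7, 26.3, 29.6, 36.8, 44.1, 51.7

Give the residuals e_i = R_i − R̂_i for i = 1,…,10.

1, -2, -2, 1, 1, 2, 2, -4, 0, 1

d=1: R̂ = -2.1 + 3.3·1 = 1.2; e = 2.2 − 1.2 = 1
d=2: R̂ = -2.1 + 3.3·2 = 4.5; e = 2.5 − 4.5 = -2
d=3: R̂ = -2.1 + 3.3·3 = 7.8; e = 5.8 − 7.8 = -2
d=5: R̂ = -2.1 + 3.3·5 = 14.4; e = 15.4 − 14.4 = 1
d=6: R̂ = -2.1 + 3.3·6 = 17.7; e = 18.7 − 17.7 = 1
d=8: R̂ = -2.1 + 3.3·8 = 24.3; e = 26.3 − 24.3 = 2
d=9: R̂ = -2.1 + 3.3·9 = 27.6; e = 29.6 − 27.6 = 2
d=13: R̂ = -2.1 + 3.3·13 = 40.8; e = 36.8 − 40.8 = -4
d=14: R̂ = -2.1 + 3.3·14 = 44.1; e = 44.1 − 44.1 = 0
d=16: R̂ = -2.1 + 3.3·16 = 50.7; e = 51.7 − 50.7 = 1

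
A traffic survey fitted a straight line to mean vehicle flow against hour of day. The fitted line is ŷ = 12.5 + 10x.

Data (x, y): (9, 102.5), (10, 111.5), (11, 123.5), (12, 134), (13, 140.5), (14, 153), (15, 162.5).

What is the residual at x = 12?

e = 1.5

ŷ = 12.5 + 10·12 = 132.5
e = 134 − 132.5 = 1.5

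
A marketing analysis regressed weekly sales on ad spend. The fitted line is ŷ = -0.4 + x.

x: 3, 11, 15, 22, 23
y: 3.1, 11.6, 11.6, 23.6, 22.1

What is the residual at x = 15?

e = -3

ŷ = -0.4 + 15 = 14.6
e = 11.6 − 14.6 = -3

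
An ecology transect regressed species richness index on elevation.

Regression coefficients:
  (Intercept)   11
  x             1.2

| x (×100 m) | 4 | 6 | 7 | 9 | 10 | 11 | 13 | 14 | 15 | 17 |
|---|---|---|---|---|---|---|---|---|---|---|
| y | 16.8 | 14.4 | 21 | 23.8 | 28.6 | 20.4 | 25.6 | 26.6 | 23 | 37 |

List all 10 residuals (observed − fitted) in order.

1, -3.8, 1.6, 2, 5.6, -3.8, -1, -1.2, -6, 5.6

x=4: ŷ = 11 + 1.2·4 = 15.8; e = 16.8 − 15.8 = 1
x=6: ŷ = 11 + 1.2·6 = 18.2; e = 14.4 − 18.2 = -3.8
x=7: ŷ = 11 + 1.2·7 = 19.4; e = 21 − 19.4 = 1.6
x=9: ŷ = 11 + 1.2·9 = 21.8; e = 23.8 − 21.8 = 2
x=10: ŷ = 11 + 1.2·10 = 23; e = 28.6 − 23 = 5.6
x=11: ŷ = 11 + 1.2·11 = 24.2; e = 20.4 − 24.2 = -3.8
x=13: ŷ = 11 + 1.2·13 = 26.6; e = 25.6 − 26.6 = -1
x=14: ŷ = 11 + 1.2·14 = 27.8; e = 26.6 − 27.8 = -1.2
x=15: ŷ = 11 + 1.2·15 = 29; e = 23 − 29 = -6
x=17: ŷ = 11 + 1.2·17 = 31.4; e = 37 − 31.4 = 5.6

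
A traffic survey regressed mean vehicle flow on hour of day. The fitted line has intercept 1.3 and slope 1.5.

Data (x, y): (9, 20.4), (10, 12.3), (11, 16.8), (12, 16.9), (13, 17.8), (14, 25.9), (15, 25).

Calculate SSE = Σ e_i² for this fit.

SSE = 77.52

x=9: ŷ = 1.3 + 1.5·9 = 14.8; e = 20.4 − 14.8 = 5.6
x=10: ŷ = 1.3 + 1.5·10 = 16.3; e = 12.3 − 16.3 = -4
x=11: ŷ = 1.3 + 1.5·11 = 17.8; e = 16.8 − 17.8 = -1
x=12: ŷ = 1.3 + 1.5·12 = 19.3; e = 16.9 − 19.3 = -2.4
x=13: ŷ = 1.3 + 1.5·13 = 20.8; e = 17.8 − 20.8 = -3
x=14: ŷ = 1.3 + 1.5·14 = 22.3; e = 25.9 − 22.3 = 3.6
x=15: ŷ = 1.3 + 1.5·15 = 23.8; e = 25 − 23.8 = 1.2
SSE = 31.36 + 16 + 1 + 5.76 + 9 + 12.96 + 1.44 = 77.52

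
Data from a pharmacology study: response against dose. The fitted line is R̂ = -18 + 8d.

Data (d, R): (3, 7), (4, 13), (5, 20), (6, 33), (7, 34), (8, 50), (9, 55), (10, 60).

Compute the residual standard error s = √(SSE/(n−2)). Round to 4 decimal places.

d=3: R̂ = -18 + 8·3 = 6; e = 7 − 6 = 1
d=4: R̂ = -18 + 8·4 = 14; e = 13 − 14 = -1
d=5: R̂ = -18 + 8·5 = 22; e = 20 − 22 = -2
d=6: R̂ = -18 + 8·6 = 30; e = 33 − 30 = 3
d=7: R̂ = -18 + 8·7 = 38; e = 34 − 38 = -4
d=8: R̂ = -18 + 8·8 = 46; e = 50 − 46 = 4
d=9: R̂ = -18 + 8·9 = 54; e = 55 − 54 = 1
d=10: R̂ = -18 + 8·10 = 62; e = 60 − 62 = -2
SSE = 1 + 1 + 4 + 9 + 16 + 16 + 1 + 4 = 52
s = √(52/6) = √8.66667 ≈ 2.9439

s = 2.9439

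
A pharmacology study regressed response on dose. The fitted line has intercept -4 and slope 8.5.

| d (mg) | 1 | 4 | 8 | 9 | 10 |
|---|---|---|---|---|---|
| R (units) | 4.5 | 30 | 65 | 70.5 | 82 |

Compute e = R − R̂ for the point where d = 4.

e = 0

R̂ = -4 + 8.5·4 = 30
e = 30 − 30 = 0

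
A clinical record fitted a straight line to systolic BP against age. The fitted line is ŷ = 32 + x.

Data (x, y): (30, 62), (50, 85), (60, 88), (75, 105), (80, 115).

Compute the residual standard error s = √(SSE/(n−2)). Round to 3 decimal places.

x=30: ŷ = 32 + 30 = 62; r = 62 − 62 = 0
x=50: ŷ = 32 + 50 = 82; r = 85 − 82 = 3
x=60: ŷ = 32 + 60 = 92; r = 88 − 92 = -4
x=75: ŷ = 32 + 75 = 107; r = 105 − 107 = -2
x=80: ŷ = 32 + 80 = 112; r = 115 − 112 = 3
SSE = 0 + 9 + 16 + 4 + 9 = 38
s = √(38/3) = √12.6667 ≈ 3.559

s = 3.559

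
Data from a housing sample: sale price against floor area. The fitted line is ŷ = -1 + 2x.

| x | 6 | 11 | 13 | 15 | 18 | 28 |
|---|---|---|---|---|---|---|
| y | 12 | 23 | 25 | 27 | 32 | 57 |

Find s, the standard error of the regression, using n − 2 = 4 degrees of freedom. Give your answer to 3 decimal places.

s = 2.345

x=6: ŷ = -1 + 2·6 = 11; r = 12 − 11 = 1
x=11: ŷ = -1 + 2·11 = 21; r = 23 − 21 = 2
x=13: ŷ = -1 + 2·13 = 25; r = 25 − 25 = 0
x=15: ŷ = -1 + 2·15 = 29; r = 27 − 29 = -2
x=18: ŷ = -1 + 2·18 = 35; r = 32 − 35 = -3
x=28: ŷ = -1 + 2·28 = 55; r = 57 − 55 = 2
SSE = 1 + 4 + 0 + 4 + 9 + 4 = 22
s = √(22/4) = √5.5 ≈ 2.345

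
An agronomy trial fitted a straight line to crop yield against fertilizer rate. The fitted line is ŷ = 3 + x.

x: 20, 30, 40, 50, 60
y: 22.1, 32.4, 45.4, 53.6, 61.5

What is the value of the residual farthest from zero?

r = 2.4

x=20: ŷ = 3 + 20 = 23; r = 22.1 − 23 = -0.9
x=30: ŷ = 3 + 30 = 33; r = 32.4 − 33 = -0.6
x=40: ŷ = 3 + 40 = 43; r = 45.4 − 43 = 2.4
x=50: ŷ = 3 + 50 = 53; r = 53.6 − 53 = 0.6
x=60: ŷ = 3 + 60 = 63; r = 61.5 − 63 = -1.5
Largest |r| is 2.4 at x = 40, residual 2.4.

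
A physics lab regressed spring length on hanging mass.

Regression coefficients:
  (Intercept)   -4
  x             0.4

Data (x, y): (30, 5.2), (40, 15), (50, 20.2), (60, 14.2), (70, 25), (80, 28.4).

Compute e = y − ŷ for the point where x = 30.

e = -2.8

ŷ = -4 + 0.4·30 = 8
e = 5.2 − 8 = -2.8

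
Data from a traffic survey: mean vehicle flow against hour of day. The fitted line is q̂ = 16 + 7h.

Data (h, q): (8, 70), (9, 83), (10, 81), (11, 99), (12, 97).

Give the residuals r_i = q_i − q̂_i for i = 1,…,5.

h=8: q̂ = 16 + 7·8 = 72; r = 70 − 72 = -2
h=9: q̂ = 16 + 7·9 = 79; r = 83 − 79 = 4
h=10: q̂ = 16 + 7·10 = 86; r = 81 − 86 = -5
h=11: q̂ = 16 + 7·11 = 93; r = 99 − 93 = 6
h=12: q̂ = 16 + 7·12 = 100; r = 97 − 100 = -3

-2, 4, -5, 6, -3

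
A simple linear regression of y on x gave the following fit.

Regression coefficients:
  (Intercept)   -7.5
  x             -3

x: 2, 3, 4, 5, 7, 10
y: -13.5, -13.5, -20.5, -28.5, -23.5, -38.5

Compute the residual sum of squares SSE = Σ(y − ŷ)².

SSE = 72

x=2: ŷ = -7.5 − 3·2 = -13.5; r = -13.5 − (-13.5) = 0
x=3: ŷ = -7.5 − 3·3 = -16.5; r = -13.5 − (-16.5) = 3
x=4: ŷ = -7.5 − 3·4 = -19.5; r = -20.5 − (-19.5) = -1
x=5: ŷ = -7.5 − 3·5 = -22.5; r = -28.5 − (-22.5) = -6
x=7: ŷ = -7.5 − 3·7 = -28.5; r = -23.5 − (-28.5) = 5
x=10: ŷ = -7.5 − 3·10 = -37.5; r = -38.5 − (-37.5) = -1
SSE = 0 + 9 + 1 + 36 + 25 + 1 = 72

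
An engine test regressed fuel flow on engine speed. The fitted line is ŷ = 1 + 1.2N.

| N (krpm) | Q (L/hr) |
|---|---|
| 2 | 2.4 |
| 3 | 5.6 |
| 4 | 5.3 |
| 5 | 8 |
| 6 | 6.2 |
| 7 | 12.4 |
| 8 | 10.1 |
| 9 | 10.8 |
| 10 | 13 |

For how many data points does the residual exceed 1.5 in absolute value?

2

N=2: ŷ = 1 + 1.2·2 = 3.4; e = 2.4 − 3.4 = -1
N=3: ŷ = 1 + 1.2·3 = 4.6; e = 5.6 − 4.6 = 1
N=4: ŷ = 1 + 1.2·4 = 5.8; e = 5.3 − 5.8 = -0.5
N=5: ŷ = 1 + 1.2·5 = 7; e = 8 − 7 = 1
N=6: ŷ = 1 + 1.2·6 = 8.2; e = 6.2 − 8.2 = -2
N=7: ŷ = 1 + 1.2·7 = 9.4; e = 12.4 − 9.4 = 3
N=8: ŷ = 1 + 1.2·8 = 10.6; e = 10.1 − 10.6 = -0.5
N=9: ŷ = 1 + 1.2·9 = 11.8; e = 10.8 − 11.8 = -1
N=10: ŷ = 1 + 1.2·10 = 13; e = 13 − 13 = 0
|e| > 1.5: N=6 (|e|=2), N=7 (|e|=3) → 2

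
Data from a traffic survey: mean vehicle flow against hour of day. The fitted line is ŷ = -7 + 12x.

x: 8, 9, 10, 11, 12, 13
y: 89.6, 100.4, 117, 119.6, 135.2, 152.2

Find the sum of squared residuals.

x=8: ŷ = -7 + 12·8 = 89; e = 89.6 − 89 = 0.6
x=9: ŷ = -7 + 12·9 = 101; e = 100.4 − 101 = -0.6
x=10: ŷ = -7 + 12·10 = 113; e = 117 − 113 = 4
x=11: ŷ = -7 + 12·11 = 125; e = 119.6 − 125 = -5.4
x=12: ŷ = -7 + 12·12 = 137; e = 135.2 − 137 = -1.8
x=13: ŷ = -7 + 12·13 = 149; e = 152.2 − 149 = 3.2
SSE = 0.36 + 0.36 + 16 + 29.16 + 3.24 + 10.24 = 59.36

SSE = 59.36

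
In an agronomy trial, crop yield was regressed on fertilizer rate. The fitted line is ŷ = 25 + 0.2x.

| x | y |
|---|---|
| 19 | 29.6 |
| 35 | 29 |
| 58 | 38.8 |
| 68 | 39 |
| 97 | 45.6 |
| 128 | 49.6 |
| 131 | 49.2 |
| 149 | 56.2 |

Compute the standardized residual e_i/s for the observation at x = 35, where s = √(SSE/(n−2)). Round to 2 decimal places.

x=19: ŷ = 25 + 0.2·19 = 28.8; e = 29.6 − 28.8 = 0.8
x=35: ŷ = 25 + 0.2·35 = 32; e = 29 − 32 = -3
x=58: ŷ = 25 + 0.2·58 = 36.6; e = 38.8 − 36.6 = 2.2
x=68: ŷ = 25 + 0.2·68 = 38.6; e = 39 − 38.6 = 0.4
x=97: ŷ = 25 + 0.2·97 = 44.4; e = 45.6 − 44.4 = 1.2
x=128: ŷ = 25 + 0.2·128 = 50.6; e = 49.6 − 50.6 = -1
x=131: ŷ = 25 + 0.2·131 = 51.2; e = 49.2 − 51.2 = -2
x=149: ŷ = 25 + 0.2·149 = 54.8; e = 56.2 − 54.8 = 1.4
SSE = 0.64 + 9 + 4.84 + 0.16 + 1.44 + 1 + 4 + 1.96 = 23.04
s = √(23.04/6) = 1.95959
e/s = -3 / 1.95959 = -1.53

-1.53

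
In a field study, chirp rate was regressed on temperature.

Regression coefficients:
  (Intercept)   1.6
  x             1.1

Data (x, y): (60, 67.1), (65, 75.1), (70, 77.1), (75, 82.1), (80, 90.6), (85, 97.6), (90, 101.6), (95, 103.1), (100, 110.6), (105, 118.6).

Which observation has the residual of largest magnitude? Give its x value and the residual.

x=60: ŷ = 1.6 + 1.1·60 = 67.6; r = 67.1 − 67.6 = -0.5
x=65: ŷ = 1.6 + 1.1·65 = 73.1; r = 75.1 − 73.1 = 2
x=70: ŷ = 1.6 + 1.1·70 = 78.6; r = 77.1 − 78.6 = -1.5
x=75: ŷ = 1.6 + 1.1·75 = 84.1; r = 82.1 − 84.1 = -2
x=80: ŷ = 1.6 + 1.1·80 = 89.6; r = 90.6 − 89.6 = 1
x=85: ŷ = 1.6 + 1.1·85 = 95.1; r = 97.6 − 95.1 = 2.5
x=90: ŷ = 1.6 + 1.1·90 = 100.6; r = 101.6 − 100.6 = 1
x=95: ŷ = 1.6 + 1.1·95 = 106.1; r = 103.1 − 106.1 = -3
x=100: ŷ = 1.6 + 1.1·100 = 111.6; r = 110.6 − 111.6 = -1
x=105: ŷ = 1.6 + 1.1·105 = 117.1; r = 118.6 − 117.1 = 1.5
Largest |r| is 3 at x = 95, residual -3.

x = 95, r = -3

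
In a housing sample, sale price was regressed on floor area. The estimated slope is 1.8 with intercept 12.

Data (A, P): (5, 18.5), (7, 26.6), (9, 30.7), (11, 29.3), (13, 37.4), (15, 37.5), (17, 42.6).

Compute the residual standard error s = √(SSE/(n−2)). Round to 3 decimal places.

A=5: ŷ = 12 + 1.8·5 = 21; r = 18.5 − 21 = -2.5
A=7: ŷ = 12 + 1.8·7 = 24.6; r = 26.6 − 24.6 = 2
A=9: ŷ = 12 + 1.8·9 = 28.2; r = 30.7 − 28.2 = 2.5
A=11: ŷ = 12 + 1.8·11 = 31.8; r = 29.3 − 31.8 = -2.5
A=13: ŷ = 12 + 1.8·13 = 35.4; r = 37.4 − 35.4 = 2
A=15: ŷ = 12 + 1.8·15 = 39; r = 37.5 − 39 = -1.5
A=17: ŷ = 12 + 1.8·17 = 42.6; r = 42.6 − 42.6 = 0
SSE = 6.25 + 4 + 6.25 + 6.25 + 4 + 2.25 + 0 = 29
s = √(29/5) = √5.8 ≈ 2.408

s = 2.408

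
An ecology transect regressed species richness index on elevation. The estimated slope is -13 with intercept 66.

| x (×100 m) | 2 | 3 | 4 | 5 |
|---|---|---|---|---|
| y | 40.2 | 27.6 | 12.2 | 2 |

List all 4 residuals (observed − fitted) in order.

0.2, 0.6, -1.8, 1

x=2: ŷ = 66 − 13·2 = 40; e = 40.2 − 40 = 0.2
x=3: ŷ = 66 − 13·3 = 27; e = 27.6 − 27 = 0.6
x=4: ŷ = 66 − 13·4 = 14; e = 12.2 − 14 = -1.8
x=5: ŷ = 66 − 13·5 = 1; e = 2 − 1 = 1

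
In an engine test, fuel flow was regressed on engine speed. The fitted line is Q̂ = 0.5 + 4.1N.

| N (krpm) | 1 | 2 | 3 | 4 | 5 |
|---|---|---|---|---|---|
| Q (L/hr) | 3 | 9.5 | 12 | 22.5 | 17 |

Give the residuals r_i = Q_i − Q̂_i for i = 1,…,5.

-1.6, 0.8, -0.8, 5.6, -4

N=1: Q̂ = 0.5 + 4.1·1 = 4.6; r = 3 − 4.6 = -1.6
N=2: Q̂ = 0.5 + 4.1·2 = 8.7; r = 9.5 − 8.7 = 0.8
N=3: Q̂ = 0.5 + 4.1·3 = 12.8; r = 12 − 12.8 = -0.8
N=4: Q̂ = 0.5 + 4.1·4 = 16.9; r = 22.5 − 16.9 = 5.6
N=5: Q̂ = 0.5 + 4.1·5 = 21; r = 17 − 21 = -4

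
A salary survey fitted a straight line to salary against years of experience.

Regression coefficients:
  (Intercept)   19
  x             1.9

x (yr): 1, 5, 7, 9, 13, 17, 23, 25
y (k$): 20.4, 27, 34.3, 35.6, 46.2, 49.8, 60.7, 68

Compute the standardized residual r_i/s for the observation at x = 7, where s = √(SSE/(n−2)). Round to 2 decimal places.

1.06

x=1: ŷ = 19 + 1.9·1 = 20.9; r = 20.4 − 20.9 = -0.5
x=5: ŷ = 19 + 1.9·5 = 28.5; r = 27 − 28.5 = -1.5
x=7: ŷ = 19 + 1.9·7 = 32.3; r = 34.3 − 32.3 = 2
x=9: ŷ = 19 + 1.9·9 = 36.1; r = 35.6 − 36.1 = -0.5
x=13: ŷ = 19 + 1.9·13 = 43.7; r = 46.2 − 43.7 = 2.5
x=17: ŷ = 19 + 1.9·17 = 51.3; r = 49.8 − 51.3 = -1.5
x=23: ŷ = 19 + 1.9·23 = 62.7; r = 60.7 − 62.7 = -2
x=25: ŷ = 19 + 1.9·25 = 66.5; r = 68 − 66.5 = 1.5
SSE = 0.25 + 2.25 + 4 + 0.25 + 6.25 + 2.25 + 4 + 2.25 = 21.5
s = √(21.5/6) = 1.89297
r/s = 2 / 1.89297 = 1.06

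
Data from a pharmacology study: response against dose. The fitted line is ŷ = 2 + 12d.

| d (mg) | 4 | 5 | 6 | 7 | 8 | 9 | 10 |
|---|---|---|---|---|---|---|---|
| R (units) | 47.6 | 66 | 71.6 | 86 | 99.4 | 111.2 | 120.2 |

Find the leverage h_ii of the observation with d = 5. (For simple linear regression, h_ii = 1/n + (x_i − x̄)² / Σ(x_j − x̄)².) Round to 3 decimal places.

h = 0.286

d̄ = (4 + 5 + 6 + 7 + 8 + 9 + 10)/7 = 7
Σ(d − d̄)² = 9 + 4 + 1 + 0 + 1 + 4 + 9 = 28
h = 1/7 + (-2)²/28 = 0.142857 + 0.142857 = 0.286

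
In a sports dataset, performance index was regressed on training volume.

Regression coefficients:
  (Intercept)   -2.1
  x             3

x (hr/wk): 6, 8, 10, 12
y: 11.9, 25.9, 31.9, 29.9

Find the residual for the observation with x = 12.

r = -4

ŷ = -2.1 + 3·12 = 33.9
r = 29.9 − 33.9 = -4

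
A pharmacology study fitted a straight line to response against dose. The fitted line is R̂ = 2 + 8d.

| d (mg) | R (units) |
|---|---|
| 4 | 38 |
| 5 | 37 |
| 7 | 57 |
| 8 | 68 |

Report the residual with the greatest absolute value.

d=4: R̂ = 2 + 8·4 = 34; e = 38 − 34 = 4
d=5: R̂ = 2 + 8·5 = 42; e = 37 − 42 = -5
d=7: R̂ = 2 + 8·7 = 58; e = 57 − 58 = -1
d=8: R̂ = 2 + 8·8 = 66; e = 68 − 66 = 2
Largest |e| is 5 at d = 5, residual -5.

e = -5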